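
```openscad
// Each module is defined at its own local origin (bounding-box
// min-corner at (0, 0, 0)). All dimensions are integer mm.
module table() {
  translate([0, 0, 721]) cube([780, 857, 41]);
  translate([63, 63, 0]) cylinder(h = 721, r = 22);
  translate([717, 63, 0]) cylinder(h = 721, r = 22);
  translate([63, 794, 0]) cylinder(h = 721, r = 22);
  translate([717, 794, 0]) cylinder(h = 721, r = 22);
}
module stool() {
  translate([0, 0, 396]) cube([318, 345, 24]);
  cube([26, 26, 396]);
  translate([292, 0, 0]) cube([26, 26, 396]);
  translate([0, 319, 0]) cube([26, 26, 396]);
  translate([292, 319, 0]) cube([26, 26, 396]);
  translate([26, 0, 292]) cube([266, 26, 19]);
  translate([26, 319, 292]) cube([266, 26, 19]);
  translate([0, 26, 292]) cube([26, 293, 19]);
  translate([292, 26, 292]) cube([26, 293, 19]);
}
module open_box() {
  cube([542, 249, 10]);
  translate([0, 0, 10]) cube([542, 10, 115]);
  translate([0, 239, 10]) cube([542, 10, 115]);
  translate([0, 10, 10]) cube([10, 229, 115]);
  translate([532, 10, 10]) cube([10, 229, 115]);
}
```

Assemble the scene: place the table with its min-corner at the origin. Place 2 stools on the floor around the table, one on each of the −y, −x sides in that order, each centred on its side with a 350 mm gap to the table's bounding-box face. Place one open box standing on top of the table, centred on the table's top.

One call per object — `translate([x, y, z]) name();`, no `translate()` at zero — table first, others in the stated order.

table();
translate([231, -695, 0]) stool();
translate([-668, 256, 0]) stool();
translate([119, 304, 762]) open_box();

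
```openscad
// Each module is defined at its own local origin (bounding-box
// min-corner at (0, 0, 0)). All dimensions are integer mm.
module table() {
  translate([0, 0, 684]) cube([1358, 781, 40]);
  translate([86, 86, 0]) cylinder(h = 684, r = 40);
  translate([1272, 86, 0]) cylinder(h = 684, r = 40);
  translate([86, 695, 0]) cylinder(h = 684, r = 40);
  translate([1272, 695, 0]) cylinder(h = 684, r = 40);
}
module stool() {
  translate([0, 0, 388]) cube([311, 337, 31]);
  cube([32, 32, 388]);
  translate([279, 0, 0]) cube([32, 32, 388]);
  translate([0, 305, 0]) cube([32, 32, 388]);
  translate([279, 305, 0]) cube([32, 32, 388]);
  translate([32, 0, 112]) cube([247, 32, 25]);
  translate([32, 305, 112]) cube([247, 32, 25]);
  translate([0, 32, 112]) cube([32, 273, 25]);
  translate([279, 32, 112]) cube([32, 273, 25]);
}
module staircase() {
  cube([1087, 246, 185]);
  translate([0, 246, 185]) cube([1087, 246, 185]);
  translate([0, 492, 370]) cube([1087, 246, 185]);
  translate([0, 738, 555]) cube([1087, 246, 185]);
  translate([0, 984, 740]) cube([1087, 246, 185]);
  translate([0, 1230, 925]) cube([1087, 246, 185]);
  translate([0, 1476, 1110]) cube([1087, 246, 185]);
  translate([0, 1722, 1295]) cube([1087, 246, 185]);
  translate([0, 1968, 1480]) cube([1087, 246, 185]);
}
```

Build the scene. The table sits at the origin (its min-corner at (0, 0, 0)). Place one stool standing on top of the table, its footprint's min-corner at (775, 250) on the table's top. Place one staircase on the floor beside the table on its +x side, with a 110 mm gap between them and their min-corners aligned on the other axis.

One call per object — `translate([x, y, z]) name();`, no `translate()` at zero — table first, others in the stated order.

table();
translate([775, 250, 724]) stool();
translate([1468, 0, 0]) staircase();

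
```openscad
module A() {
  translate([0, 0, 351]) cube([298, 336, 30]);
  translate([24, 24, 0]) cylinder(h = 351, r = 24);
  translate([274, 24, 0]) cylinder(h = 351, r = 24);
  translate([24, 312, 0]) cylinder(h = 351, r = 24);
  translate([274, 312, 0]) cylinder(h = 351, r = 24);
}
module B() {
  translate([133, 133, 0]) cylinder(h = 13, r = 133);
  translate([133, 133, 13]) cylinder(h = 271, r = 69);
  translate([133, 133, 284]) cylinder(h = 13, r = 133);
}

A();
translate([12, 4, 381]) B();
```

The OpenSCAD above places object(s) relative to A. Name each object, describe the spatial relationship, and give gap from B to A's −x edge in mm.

The spool's min-x is at 12; the stool's min-x is 0; gap = 12 mm.

A is a stool. B is a spool. The spool is on top of the stool. The gap from the spool to the stool's −x edge is 12 mm.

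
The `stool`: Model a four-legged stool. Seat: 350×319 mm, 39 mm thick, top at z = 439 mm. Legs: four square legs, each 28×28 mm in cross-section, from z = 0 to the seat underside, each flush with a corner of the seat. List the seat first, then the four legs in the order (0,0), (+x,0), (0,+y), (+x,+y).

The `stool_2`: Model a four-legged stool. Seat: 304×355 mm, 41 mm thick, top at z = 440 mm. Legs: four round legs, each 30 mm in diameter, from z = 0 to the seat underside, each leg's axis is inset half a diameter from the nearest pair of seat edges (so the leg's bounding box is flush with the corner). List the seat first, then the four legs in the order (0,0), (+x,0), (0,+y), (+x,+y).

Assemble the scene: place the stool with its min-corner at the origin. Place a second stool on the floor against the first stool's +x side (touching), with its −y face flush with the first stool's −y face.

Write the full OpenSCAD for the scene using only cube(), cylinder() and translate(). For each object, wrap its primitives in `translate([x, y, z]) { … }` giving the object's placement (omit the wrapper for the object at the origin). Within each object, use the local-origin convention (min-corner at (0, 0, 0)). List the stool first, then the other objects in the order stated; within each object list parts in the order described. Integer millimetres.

translate([0, 0, 400]) cube([350, 319, 39]);
cube([28, 28, 400]);
translate([322, 0, 0]) cube([28, 28, 400]);
translate([0, 291, 0]) cube([28, 28, 400]);
translate([322, 291, 0]) cube([28, 28, 400]);
translate([350, 0, 0]) {
  translate([0, 0, 399]) cube([304, 355, 41]);
  translate([15, 15, 0]) cylinder(h = 399, r = 15);
  translate([289, 15, 0]) cylinder(h = 399, r = 15);
  translate([15, 340, 0]) cylinder(h = 399, r = 15);
  translate([289, 340, 0]) cylinder(h = 399, r = 15);
}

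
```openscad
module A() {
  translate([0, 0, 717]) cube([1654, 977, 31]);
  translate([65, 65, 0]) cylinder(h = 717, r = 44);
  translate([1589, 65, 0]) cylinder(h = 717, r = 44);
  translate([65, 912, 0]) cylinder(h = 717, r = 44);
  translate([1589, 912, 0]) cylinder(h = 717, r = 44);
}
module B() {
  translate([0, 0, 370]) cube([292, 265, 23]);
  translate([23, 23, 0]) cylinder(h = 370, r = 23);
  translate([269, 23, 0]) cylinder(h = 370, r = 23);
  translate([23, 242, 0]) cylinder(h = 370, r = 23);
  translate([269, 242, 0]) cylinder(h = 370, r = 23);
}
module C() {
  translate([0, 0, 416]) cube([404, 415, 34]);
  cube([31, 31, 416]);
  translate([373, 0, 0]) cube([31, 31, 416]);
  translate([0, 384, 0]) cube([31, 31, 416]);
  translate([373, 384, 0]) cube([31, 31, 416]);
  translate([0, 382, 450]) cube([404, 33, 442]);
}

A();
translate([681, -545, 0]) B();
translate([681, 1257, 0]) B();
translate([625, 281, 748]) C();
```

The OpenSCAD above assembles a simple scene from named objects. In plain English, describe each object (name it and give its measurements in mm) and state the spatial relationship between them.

A is a table: top 1654 mm (x) × 977 mm (y), 31 mm thick, upper face at z = 748 mm, on four round legs of 88 mm diameter, each leg's bounding box inset 21 mm from the nearest pair of top edges, running from z = 0 to the bottom of the top.

B is a four-legged stool. The seat is a 292×265×23 mm slab whose top surface is at z = 393 mm; four round legs, each 46 mm in diameter, run from the floor (z = 0) to the underside of the seat, each leg's axis is inset half a diameter from the nearest pair of seat edges (so the leg's bounding box is flush with the corner).

C is a chair: 404×415 mm seat, 34 mm thick, top at z = 450 mm, on four 31 mm square corner legs flush with the seat edges. A 33 mm thick backrest slab spans the full seat width, extending 442 mm above the seat top, its back face flush with the seat's +y edge.

Two stools sit around the table at the −y, +y sides. The chair is on top of the table, centred.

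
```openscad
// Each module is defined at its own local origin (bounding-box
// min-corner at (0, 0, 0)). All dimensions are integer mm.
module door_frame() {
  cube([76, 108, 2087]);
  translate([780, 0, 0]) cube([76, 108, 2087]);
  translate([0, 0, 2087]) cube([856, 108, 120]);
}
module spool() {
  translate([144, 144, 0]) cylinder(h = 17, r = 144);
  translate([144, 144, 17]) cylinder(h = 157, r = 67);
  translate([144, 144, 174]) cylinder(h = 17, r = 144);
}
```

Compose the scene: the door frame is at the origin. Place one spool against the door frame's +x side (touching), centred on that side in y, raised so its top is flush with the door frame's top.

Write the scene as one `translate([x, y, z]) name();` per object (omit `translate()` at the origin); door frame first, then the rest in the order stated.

door_frame();
translate([856, -90, 2016]) spool();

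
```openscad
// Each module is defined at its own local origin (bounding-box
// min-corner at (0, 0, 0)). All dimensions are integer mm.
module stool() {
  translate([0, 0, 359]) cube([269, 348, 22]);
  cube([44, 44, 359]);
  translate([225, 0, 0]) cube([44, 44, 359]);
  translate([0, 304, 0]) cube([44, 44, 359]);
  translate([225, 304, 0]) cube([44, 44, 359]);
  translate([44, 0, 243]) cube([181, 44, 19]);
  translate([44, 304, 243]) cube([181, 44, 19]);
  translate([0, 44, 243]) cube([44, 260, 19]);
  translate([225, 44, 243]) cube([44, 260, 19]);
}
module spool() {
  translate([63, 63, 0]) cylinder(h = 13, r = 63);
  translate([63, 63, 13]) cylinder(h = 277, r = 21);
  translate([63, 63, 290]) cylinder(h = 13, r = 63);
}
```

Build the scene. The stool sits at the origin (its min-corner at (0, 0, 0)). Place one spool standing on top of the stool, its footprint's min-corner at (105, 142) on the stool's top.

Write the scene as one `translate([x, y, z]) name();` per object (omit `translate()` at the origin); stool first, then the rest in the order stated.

stool();
translate([105, 142, 381]) spool();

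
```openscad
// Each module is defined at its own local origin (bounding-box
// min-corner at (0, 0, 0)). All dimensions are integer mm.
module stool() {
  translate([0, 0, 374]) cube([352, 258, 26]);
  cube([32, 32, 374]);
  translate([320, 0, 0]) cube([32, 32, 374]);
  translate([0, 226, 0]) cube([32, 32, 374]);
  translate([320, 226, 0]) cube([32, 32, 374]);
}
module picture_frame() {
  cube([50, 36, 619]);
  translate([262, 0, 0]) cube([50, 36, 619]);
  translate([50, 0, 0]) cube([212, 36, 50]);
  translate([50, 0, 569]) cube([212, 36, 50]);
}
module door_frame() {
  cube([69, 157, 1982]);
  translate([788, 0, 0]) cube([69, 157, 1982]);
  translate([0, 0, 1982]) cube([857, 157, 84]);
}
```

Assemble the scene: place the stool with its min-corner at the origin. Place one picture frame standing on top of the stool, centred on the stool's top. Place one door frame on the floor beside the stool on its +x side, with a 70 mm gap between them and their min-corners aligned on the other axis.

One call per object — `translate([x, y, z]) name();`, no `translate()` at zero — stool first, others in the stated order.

stool();
translate([20, 111, 400]) picture_frame();
translate([422, 0, 0]) door_frame();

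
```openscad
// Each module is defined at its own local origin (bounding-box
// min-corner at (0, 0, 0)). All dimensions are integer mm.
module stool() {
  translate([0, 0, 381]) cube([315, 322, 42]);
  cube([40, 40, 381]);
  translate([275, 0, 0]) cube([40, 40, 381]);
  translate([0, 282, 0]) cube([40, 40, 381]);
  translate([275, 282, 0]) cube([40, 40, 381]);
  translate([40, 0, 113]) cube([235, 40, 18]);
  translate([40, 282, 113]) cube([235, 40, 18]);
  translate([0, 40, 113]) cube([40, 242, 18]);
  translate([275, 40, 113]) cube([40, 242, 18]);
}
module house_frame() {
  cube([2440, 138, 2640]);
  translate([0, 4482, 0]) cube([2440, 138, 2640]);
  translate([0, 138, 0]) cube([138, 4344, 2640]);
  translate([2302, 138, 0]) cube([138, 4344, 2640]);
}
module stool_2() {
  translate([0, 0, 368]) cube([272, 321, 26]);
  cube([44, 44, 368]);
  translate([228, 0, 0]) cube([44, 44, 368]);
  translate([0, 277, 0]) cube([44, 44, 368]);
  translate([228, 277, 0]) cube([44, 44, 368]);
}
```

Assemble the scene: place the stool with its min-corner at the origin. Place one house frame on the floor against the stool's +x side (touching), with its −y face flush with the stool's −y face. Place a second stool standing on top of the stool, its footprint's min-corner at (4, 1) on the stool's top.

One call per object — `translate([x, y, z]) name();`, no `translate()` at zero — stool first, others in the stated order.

stool();
translate([315, 0, 0]) house_frame();
translate([4, 1, 423]) stool_2();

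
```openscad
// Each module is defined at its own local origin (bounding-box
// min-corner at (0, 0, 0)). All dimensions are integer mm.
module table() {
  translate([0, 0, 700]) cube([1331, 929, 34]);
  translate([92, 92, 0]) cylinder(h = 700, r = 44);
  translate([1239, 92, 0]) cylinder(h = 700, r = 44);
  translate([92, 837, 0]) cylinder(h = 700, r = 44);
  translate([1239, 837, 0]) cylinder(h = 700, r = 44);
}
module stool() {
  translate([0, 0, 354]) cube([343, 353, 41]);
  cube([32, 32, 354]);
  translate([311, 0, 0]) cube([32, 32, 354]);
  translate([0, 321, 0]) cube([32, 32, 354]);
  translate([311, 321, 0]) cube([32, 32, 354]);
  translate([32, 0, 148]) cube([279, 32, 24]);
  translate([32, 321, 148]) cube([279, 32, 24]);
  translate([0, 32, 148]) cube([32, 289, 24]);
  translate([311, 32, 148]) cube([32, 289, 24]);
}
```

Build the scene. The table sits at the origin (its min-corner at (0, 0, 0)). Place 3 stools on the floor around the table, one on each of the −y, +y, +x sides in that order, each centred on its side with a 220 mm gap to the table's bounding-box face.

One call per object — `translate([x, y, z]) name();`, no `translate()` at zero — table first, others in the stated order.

table();
translate([494, -573, 0]) stool();
translate([494, 1149, 0]) stool();
translate([1551, 288, 0]) stool();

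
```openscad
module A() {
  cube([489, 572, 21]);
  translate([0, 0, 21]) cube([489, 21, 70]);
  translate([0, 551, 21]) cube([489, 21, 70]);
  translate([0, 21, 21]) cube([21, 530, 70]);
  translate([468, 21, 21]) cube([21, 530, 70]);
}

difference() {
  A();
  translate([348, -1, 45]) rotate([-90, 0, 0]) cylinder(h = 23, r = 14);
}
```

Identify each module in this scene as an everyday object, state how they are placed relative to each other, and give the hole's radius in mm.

The subtracted cylinder has r = 14 mm.

A is an open box. The open box has a circular hole through its front wall. The hole's radius is 14 mm.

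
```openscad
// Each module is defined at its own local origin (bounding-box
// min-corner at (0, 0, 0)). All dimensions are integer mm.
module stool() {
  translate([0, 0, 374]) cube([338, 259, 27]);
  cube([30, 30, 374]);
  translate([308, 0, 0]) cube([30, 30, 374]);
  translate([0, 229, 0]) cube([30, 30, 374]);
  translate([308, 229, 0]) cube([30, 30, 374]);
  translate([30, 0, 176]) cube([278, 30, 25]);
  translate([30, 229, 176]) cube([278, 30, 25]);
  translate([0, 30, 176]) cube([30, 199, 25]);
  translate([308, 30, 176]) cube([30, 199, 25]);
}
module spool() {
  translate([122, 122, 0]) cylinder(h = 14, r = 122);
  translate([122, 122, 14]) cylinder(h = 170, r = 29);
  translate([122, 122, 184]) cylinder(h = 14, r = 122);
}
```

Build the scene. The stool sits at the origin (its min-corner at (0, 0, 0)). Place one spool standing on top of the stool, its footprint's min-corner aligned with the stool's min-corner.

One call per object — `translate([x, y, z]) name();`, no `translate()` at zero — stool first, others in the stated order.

stool();
translate([0, 0, 401]) spool();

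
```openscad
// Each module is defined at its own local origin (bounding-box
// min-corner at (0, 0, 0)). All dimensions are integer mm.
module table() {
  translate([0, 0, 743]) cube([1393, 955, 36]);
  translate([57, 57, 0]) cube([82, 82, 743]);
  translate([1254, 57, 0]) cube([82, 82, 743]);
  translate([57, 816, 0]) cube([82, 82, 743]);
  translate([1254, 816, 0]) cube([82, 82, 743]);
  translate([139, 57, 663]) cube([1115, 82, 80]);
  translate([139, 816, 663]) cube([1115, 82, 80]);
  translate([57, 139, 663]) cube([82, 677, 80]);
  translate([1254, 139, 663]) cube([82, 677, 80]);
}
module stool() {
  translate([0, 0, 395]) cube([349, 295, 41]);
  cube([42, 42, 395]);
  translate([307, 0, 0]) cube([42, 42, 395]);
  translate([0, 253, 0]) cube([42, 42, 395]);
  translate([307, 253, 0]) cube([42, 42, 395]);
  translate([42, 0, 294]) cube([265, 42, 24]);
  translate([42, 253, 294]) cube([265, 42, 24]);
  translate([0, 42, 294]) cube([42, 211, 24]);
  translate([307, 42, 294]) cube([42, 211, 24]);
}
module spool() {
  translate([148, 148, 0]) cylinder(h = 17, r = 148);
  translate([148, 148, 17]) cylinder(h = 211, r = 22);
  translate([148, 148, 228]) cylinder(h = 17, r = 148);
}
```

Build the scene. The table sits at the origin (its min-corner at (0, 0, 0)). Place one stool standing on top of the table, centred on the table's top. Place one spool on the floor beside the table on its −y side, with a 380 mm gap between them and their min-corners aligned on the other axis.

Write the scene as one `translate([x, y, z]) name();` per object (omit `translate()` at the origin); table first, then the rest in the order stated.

table();
translate([522, 330, 779]) stool();
translate([0, -676, 0]) spool();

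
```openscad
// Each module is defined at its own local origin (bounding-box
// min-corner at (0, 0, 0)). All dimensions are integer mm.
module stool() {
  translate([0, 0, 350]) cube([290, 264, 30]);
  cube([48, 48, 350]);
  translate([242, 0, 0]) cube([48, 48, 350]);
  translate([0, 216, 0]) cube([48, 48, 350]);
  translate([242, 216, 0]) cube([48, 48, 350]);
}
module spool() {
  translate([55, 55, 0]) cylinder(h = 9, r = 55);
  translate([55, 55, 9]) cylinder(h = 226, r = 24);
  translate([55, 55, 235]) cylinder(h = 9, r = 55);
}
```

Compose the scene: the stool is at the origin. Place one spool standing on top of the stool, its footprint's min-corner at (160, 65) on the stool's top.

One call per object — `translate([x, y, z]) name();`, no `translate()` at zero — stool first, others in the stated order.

stool();
translate([160, 65, 380]) spool();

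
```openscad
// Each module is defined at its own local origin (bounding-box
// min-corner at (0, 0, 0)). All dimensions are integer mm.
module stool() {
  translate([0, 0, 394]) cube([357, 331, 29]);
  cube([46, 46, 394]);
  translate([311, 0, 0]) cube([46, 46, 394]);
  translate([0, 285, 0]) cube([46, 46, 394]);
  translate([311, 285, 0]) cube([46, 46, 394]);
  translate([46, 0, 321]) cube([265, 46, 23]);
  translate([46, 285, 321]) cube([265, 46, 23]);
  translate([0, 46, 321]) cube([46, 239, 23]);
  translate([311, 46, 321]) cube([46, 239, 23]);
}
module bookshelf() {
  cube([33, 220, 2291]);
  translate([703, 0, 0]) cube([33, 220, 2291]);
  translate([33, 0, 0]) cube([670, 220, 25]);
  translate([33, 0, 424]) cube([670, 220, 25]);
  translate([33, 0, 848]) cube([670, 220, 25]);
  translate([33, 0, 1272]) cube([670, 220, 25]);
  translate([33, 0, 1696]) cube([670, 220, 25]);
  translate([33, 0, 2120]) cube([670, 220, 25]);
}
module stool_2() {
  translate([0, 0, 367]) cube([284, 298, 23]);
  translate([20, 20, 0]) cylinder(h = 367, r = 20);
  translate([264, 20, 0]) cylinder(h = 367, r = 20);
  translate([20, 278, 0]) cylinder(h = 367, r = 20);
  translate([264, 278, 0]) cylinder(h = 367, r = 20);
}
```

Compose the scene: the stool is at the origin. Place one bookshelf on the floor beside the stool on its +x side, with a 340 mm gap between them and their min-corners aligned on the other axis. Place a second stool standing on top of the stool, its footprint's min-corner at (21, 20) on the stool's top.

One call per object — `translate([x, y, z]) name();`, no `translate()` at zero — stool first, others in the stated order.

stool();
translate([697, 0, 0]) bookshelf();
translate([21, 20, 423]) stool_2();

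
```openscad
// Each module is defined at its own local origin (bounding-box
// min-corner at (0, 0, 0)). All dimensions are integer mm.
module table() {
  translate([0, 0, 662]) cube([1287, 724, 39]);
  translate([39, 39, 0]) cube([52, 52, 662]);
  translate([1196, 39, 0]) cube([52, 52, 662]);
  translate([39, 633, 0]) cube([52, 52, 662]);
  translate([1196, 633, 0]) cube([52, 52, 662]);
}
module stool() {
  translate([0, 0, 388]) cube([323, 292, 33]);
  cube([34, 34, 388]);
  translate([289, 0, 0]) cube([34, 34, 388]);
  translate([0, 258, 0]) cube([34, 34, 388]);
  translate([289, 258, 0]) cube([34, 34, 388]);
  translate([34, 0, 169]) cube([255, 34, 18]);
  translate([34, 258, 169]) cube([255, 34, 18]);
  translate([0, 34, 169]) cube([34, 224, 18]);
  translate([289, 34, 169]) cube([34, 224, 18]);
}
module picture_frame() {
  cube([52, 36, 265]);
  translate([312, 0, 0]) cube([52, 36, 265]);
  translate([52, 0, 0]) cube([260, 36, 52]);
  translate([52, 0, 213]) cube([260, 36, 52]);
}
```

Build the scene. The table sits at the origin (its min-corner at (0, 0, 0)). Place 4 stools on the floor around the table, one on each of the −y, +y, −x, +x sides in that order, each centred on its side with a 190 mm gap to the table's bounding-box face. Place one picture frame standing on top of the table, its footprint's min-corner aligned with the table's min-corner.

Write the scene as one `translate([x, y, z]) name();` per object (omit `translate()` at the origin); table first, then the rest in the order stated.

table();
translate([482, -482, 0]) stool();
translate([482, 914, 0]) stool();
translate([-513, 216, 0]) stool();
translate([1477, 216, 0]) stool();
translate([0, 0, 701]) picture_frame();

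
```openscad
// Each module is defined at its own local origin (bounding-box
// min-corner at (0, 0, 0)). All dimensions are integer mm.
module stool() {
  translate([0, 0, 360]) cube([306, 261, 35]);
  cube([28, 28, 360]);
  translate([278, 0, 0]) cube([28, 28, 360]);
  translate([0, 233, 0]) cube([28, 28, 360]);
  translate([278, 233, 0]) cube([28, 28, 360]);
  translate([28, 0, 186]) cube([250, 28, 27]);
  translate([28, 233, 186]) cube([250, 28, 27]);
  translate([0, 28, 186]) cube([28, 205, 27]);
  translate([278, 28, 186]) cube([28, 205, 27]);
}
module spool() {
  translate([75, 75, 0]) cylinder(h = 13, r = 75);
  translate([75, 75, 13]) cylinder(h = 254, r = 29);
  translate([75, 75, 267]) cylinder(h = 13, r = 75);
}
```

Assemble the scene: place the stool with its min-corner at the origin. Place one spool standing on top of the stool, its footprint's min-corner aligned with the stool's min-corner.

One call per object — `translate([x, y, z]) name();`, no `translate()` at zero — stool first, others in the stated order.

stool();
translate([0, 0, 395]) spool();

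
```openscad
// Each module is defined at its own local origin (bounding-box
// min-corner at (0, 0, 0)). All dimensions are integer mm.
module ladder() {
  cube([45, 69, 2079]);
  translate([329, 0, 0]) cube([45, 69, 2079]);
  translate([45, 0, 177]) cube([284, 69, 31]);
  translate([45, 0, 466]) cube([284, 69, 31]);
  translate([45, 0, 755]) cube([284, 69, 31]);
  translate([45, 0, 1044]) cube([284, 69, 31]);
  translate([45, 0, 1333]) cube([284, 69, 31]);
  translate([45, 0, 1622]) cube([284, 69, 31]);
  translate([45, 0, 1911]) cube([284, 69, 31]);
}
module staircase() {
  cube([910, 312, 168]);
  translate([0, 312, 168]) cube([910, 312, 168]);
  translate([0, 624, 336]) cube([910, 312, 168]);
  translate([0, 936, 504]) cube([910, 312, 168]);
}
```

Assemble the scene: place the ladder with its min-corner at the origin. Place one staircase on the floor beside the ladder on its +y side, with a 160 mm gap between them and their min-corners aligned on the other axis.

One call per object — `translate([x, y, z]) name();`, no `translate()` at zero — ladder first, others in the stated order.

ladder();
translate([0, 229, 0]) staircase();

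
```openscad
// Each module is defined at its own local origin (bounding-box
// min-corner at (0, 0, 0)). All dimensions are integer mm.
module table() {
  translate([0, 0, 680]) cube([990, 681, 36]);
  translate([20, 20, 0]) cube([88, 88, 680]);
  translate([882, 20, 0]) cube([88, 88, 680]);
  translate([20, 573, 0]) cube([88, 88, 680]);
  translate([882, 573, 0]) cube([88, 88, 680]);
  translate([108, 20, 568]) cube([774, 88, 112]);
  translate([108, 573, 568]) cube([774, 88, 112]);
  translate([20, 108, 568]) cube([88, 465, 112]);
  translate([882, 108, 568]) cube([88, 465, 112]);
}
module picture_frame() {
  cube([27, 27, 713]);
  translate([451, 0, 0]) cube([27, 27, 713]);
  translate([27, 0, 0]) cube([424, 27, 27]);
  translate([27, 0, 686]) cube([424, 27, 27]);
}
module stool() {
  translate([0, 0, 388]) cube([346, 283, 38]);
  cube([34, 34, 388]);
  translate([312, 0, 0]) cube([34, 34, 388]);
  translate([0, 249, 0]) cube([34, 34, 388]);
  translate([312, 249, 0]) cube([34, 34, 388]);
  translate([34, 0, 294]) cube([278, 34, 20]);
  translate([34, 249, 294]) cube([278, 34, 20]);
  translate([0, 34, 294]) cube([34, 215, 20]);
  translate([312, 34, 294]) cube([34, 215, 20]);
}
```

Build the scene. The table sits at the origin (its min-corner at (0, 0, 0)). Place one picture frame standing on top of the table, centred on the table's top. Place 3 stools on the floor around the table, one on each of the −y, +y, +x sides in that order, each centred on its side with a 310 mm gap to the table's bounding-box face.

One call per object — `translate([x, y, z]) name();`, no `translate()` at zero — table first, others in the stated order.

table();
translate([256, 327, 716]) picture_frame();
translate([322, -593, 0]) stool();
translate([322, 991, 0]) stool();
translate([1300, 199, 0]) stool();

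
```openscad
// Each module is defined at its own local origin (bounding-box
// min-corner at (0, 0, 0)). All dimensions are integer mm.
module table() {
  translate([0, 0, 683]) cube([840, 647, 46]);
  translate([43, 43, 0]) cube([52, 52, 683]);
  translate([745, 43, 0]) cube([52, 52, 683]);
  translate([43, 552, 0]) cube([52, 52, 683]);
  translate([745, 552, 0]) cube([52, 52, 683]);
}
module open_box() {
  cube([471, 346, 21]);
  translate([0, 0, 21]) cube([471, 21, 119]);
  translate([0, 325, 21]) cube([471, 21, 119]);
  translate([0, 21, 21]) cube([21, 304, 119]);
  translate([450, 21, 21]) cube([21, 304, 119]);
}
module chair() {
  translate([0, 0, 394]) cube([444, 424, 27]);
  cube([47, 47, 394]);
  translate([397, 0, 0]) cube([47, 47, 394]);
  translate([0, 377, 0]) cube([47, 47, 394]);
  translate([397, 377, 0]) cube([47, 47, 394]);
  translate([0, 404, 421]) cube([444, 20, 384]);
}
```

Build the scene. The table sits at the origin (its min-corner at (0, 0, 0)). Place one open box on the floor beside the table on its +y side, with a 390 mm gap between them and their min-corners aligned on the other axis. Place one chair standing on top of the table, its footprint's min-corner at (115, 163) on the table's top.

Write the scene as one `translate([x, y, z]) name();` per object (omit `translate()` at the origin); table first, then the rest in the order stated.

table();
translate([0, 1037, 0]) open_box();
translate([115, 163, 729]) chair();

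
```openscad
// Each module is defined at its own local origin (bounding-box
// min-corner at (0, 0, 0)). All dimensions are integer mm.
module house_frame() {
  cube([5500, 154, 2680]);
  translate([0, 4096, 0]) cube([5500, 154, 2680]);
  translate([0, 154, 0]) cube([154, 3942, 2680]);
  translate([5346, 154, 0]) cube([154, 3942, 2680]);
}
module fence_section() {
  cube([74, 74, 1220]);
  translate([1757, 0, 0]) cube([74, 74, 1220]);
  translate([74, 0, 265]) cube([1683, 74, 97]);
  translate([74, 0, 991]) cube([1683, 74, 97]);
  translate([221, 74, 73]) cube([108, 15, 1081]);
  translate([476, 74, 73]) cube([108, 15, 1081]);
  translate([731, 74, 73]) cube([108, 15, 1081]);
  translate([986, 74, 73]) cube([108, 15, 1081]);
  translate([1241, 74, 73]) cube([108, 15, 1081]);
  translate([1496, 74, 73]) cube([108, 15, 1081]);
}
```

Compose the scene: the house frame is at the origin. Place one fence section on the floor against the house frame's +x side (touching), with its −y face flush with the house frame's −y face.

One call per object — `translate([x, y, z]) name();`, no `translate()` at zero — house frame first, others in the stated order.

house_frame();
translate([5500, 0, 0]) fence_section();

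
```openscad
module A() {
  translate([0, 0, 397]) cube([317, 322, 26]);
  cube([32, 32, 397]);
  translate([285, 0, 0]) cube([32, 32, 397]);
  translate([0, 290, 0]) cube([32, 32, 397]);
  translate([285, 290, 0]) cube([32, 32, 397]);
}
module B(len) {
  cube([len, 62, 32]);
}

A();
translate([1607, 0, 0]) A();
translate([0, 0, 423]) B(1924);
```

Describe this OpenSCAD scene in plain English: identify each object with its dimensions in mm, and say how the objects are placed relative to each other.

A is a simple wooden stool: a rectangular seat 317 mm (x) by 322 mm (y), 26 mm thick, top face at z = 423 mm, on four square legs, each 32×32 mm in cross-section. The legs rest on z = 0, each flush with a corner of the seat.

B is a rectangular beam 1924 mm long (x), 62 mm deep (y), 32 mm thick (z).

The beam spans the tops of two stools placed 1290 mm apart, resting at z = 423 mm.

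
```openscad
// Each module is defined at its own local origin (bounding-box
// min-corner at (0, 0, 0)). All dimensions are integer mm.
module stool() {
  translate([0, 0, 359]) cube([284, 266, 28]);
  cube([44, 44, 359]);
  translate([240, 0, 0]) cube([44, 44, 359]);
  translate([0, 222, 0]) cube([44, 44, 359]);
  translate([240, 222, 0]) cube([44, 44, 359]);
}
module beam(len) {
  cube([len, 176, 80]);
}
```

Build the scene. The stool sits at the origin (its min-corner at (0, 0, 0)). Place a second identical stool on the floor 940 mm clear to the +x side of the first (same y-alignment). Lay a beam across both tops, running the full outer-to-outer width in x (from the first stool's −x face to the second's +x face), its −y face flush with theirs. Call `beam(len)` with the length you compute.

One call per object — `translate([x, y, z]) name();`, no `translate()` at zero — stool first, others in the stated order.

stool();
translate([1224, 0, 0]) stool();
translate([0, 0, 387]) beam(1508);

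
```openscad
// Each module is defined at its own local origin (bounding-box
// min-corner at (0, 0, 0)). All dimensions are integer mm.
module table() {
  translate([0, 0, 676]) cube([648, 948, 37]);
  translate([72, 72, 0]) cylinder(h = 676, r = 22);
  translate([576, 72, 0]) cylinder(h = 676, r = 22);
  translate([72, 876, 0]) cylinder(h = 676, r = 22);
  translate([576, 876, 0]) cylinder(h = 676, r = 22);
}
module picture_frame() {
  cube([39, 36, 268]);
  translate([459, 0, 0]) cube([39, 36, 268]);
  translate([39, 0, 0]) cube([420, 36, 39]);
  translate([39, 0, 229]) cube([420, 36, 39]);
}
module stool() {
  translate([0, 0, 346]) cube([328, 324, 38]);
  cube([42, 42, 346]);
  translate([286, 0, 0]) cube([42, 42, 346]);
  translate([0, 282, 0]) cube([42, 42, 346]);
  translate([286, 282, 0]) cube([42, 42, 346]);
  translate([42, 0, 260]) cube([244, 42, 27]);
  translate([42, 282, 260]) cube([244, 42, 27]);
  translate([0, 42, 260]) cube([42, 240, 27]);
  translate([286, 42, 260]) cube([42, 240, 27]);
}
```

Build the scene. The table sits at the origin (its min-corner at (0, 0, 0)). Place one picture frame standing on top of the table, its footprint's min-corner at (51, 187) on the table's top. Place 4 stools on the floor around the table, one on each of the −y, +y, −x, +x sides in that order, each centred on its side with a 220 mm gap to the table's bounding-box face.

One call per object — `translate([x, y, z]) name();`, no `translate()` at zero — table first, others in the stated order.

table();
translate([51, 187, 713]) picture_frame();
translate([160, -544, 0]) stool();
translate([160, 1168, 0]) stool();
translate([-548, 312, 0]) stool();
translate([868, 312, 0]) stool();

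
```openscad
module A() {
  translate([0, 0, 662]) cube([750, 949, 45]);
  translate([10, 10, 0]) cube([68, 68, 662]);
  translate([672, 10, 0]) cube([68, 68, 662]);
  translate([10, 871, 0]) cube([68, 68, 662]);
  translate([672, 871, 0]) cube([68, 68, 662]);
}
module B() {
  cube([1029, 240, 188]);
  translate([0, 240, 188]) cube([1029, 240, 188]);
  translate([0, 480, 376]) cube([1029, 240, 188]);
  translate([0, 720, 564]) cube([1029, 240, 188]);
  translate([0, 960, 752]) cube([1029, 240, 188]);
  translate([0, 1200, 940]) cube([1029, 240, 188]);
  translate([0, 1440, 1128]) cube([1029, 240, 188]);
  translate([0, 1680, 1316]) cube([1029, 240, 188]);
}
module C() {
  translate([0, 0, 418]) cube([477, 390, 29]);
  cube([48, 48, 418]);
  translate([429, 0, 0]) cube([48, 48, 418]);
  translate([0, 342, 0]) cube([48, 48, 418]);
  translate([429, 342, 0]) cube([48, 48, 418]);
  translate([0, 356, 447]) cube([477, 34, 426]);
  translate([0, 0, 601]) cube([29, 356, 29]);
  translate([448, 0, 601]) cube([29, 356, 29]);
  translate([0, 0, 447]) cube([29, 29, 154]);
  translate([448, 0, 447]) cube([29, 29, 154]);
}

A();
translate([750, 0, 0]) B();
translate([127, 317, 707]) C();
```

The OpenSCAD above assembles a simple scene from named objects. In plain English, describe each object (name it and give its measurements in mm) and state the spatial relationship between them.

A is a rectangular dining table. The top is 750×949×45 mm with its upper surface at z = 707 mm. It stands on four 68×68 mm square legs, each inset 10 mm from the nearest pair of top edges, running from the floor to the underside of the top.

B is a run of 8 identical solid stair steps. Each tread is 1029×240 mm and each step block is 188 mm high. Step 1 rests on the floor; step k is offset from step 1 by (k−1)×240 mm in y and (k−1)×188 mm in z.

C is a chair. The seat is a 477×390×29 mm slab with its top at z = 447 mm, on four 48×48 mm corner legs (flush with the seat edges, standing on z = 0). A flat backrest 34 mm thick, 426 mm tall, spans the full seat width and rises from the seat top along its +y edge, rear face flush with the rear of the seat. Two armrests of 29×29 mm section run along each side from the seat's front edge to the front of the backrest, top faces 183 mm above the seat top and outer faces flush with the seat's x-edges; a 29×29 mm post under the front of each armrest stands on the seat at the front corner.

The staircase is against the table's +x side, with their −y faces flush. The chair is on top of the table.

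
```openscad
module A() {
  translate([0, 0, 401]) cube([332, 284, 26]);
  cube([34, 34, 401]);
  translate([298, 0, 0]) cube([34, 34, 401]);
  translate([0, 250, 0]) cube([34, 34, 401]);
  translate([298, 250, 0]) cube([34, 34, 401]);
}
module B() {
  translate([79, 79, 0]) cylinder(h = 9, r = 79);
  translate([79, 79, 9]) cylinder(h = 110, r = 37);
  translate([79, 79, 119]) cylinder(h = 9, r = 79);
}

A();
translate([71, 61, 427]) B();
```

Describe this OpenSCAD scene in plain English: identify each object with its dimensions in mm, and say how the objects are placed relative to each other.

A is a four-legged stool. The seat is 332×284 mm, 26 mm thick, top at z = 427 mm. It stands on four square legs, each 34×34 mm in cross-section, from z = 0 to the seat underside, each flush with a corner of the seat.

B is a spool: two coaxial disc flanges of radius 79 mm and thickness 9 mm, joined by a core cylinder of radius 37 mm and height 110 mm. The lower flange rests on z = 0 and the three cylinders share a vertical axis.

The spool is on top of the stool.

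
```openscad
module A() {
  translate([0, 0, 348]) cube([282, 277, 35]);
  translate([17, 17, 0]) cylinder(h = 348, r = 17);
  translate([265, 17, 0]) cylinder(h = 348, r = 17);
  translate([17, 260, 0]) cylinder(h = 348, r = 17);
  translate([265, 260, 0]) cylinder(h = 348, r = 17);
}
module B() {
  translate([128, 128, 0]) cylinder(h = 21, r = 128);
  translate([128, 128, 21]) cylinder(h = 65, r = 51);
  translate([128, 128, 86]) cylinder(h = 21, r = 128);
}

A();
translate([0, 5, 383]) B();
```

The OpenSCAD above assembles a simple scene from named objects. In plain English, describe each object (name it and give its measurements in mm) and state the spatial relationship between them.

A is a four-legged stool. The seat is a 282×277×35 mm slab whose top surface is at z = 383 mm; four round legs, each 34 mm in diameter, run from the floor (z = 0) to the underside of the seat, each leg's axis is inset half a diameter from the nearest pair of seat edges (so the leg's bounding box is flush with the corner).

B is a spool: two coaxial disc flanges of radius 128 mm and thickness 21 mm, joined by a core cylinder of radius 51 mm and height 65 mm. The lower flange rests on z = 0 and the three cylinders share a vertical axis.

The spool is on top of the stool.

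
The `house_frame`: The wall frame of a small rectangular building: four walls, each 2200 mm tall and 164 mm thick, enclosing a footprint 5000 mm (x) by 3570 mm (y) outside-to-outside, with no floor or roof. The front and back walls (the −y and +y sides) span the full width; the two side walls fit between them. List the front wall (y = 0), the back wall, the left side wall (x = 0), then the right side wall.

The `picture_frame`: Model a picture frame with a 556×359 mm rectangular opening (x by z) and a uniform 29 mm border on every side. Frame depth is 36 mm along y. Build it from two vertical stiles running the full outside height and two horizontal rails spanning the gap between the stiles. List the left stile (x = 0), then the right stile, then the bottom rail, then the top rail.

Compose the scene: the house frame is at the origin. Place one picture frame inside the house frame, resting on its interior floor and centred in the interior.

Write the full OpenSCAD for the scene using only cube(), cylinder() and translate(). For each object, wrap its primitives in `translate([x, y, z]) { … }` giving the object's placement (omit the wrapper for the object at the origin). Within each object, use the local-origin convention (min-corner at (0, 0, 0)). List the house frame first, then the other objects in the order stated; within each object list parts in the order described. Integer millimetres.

cube([5000, 164, 2200]);
translate([0, 3406, 0]) cube([5000, 164, 2200]);
translate([0, 164, 0]) cube([164, 3242, 2200]);
translate([4836, 164, 0]) cube([164, 3242, 2200]);
translate([2193, 1767, 0]) {
  cube([29, 36, 417]);
  translate([585, 0, 0]) cube([29, 36, 417]);
  translate([29, 0, 0]) cube([556, 36, 29]);
  translate([29, 0, 388]) cube([556, 36, 29]);
}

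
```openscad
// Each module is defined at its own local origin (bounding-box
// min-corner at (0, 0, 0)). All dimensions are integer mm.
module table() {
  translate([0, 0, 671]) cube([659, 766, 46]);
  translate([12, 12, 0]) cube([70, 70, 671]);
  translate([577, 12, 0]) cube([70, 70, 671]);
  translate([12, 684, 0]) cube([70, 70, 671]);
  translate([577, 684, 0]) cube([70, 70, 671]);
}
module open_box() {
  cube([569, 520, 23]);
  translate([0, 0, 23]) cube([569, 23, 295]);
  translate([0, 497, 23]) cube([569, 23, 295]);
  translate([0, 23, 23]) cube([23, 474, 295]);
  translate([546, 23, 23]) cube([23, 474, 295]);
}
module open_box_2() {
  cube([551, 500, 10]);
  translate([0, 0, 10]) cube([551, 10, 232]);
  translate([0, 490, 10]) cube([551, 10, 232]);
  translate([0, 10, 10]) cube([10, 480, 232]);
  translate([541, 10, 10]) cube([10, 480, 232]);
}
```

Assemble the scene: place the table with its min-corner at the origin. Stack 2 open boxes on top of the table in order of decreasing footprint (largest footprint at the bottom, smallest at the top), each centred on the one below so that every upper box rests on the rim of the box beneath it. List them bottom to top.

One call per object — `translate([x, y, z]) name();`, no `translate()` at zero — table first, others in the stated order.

table();
translate([45, 123, 717]) open_box();
translate([54, 133, 1035]) open_box_2();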